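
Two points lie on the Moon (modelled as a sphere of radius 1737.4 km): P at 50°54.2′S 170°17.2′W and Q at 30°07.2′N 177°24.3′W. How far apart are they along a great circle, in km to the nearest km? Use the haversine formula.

2464 km

In radians: φ₁ = -0.8884, φ₂ = 0.5257, Δλ = -7.118° = -0.1242 rad.
Haversine: a = sin²(Δφ/2) + cos φ₁ cos φ₂ sin²(Δλ/2) = 0.4220 + (0.6306)(0.8650)(0.0039) = 0.42409.
Central angle c = 2·arcsin(√a) = 1.41838 rad.
Distance = R·c = 1737.4 × 1.4184 ≈ 2464 km.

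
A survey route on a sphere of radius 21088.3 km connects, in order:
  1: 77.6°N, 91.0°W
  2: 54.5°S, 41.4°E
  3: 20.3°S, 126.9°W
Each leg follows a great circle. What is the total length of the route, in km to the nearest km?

Leg 1→2: central angle 2.6450 rad, distance 55778.4 km.
Leg 2→3: central angle 1.8244 rad, distance 38473.0 km.
Total: 55778.4 + 38473.0 ≈ 94251 km.

94251 km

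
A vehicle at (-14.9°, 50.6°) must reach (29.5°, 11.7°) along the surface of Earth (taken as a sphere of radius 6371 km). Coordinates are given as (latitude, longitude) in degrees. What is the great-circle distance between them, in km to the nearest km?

In radians: φ₁ = -0.2601, φ₂ = 0.5149, Δλ = -38.900° = -0.6789 rad.
cos c = sin φ₁ sin φ₂ + cos φ₁ cos φ₂ cos Δλ = (-0.2571)(0.4924) + (0.9664)(0.8704)(0.7782) = 0.52796,
so c = arccos(0.52796) = 1.01461 rad.
Distance = R·c = 6371 × 1.0146 ≈ 6464 km.

6464 km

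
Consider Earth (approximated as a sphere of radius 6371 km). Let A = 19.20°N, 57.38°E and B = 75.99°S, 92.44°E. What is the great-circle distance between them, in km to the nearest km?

10851 km

With latitudes φ₁ = 19.200°, φ₂ = -75.990° and longitude difference Δλ = 35.060°:
cos c = sin φ₁ sin φ₂ + cos φ₁ cos φ₂ cos Δλ = (0.3289)(-0.9703) + (0.9444)(0.2421)(0.8186) = -0.13194,
so c = arccos(-0.13194) = 1.70312 rad.
Distance = R·c = 6371 × 1.7031 ≈ 10851 km.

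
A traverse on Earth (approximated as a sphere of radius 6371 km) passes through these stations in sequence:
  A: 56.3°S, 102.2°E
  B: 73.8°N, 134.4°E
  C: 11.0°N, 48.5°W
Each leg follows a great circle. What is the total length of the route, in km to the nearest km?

25251 km

Leg A→B: central angle 2.3022 rad, distance 14667.5 km.
Leg B→C: central angle 1.6612 rad, distance 10583.5 km.
Total: 14667.5 + 10583.5 ≈ 25251 km.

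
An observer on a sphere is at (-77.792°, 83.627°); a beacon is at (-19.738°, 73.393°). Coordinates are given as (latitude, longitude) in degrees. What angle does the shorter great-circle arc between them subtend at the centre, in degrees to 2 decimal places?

58.27°

Let φ₁ = -1.3577 rad, φ₂ = -0.3445 rad, and Δλ = -0.1786 rad.
Haversine: a = sin²(Δφ/2) + cos φ₁ cos φ₂ sin²(Δλ/2) = 0.2354 + (0.2115)(0.9412)(0.0080) = 0.23702.
Central angle c = 2·arcsin(√a) = 1.01696 rad.
So the angular separation is 58.27°.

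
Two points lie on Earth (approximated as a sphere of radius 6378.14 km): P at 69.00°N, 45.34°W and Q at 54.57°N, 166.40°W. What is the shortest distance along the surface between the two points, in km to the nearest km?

In radians: φ₁ = 1.2043, φ₂ = 0.9524, Δλ = -121.060° = -2.1129 rad.
cos c = sin φ₁ sin φ₂ + cos φ₁ cos φ₂ cos Δλ = (0.9336)(0.8148) + (0.3584)(0.5797)(-0.5159) = 0.65352,
so c = arccos(0.65352) = 0.85857 rad.
Distance = R·c = 6378.14 × 0.8586 ≈ 5476 km.

5476 km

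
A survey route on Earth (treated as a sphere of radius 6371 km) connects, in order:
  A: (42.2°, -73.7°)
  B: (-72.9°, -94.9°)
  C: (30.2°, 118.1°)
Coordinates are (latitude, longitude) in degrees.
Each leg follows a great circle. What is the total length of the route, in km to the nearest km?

Leg A→B: central angle 2.0252 rad, distance 12902.7 km.
Leg B→C: central angle 2.3377 rad, distance 14893.5 km.
Total: 12902.7 + 14893.5 ≈ 27796 km.

27796 km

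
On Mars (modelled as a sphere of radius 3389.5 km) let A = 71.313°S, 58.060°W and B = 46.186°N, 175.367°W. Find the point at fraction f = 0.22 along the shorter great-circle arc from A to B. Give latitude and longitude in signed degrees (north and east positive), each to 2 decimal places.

-56.00°, -125.01°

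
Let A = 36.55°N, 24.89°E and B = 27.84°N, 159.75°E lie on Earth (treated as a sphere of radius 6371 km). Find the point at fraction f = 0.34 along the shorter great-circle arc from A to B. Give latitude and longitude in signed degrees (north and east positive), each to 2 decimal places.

Central angle δ = 1.7956 rad. Interpolating on the sphere with fraction f = 0.34:
P = [sin((1−f)δ)·A + sin(fδ)·B] / sin δ = 0.9505·A + 0.5881·B in Cartesian coordinates,
giving P = (0.2047, 0.5014, 0.8407), i.e. latitude 57.21°, longitude 67.79°.

57.21°, 67.79°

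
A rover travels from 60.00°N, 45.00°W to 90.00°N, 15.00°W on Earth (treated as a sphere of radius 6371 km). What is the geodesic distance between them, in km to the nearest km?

3336 km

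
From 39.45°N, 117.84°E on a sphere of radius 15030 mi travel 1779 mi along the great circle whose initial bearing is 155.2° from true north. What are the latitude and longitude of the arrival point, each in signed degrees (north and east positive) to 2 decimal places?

33.24°, 121.24°

Angular distance δ = d/R = 1779/15030 = 0.11836 rad; initial bearing θ = 2.7088 rad.
sin φ₂ = sin φ₁ cos δ + cos φ₁ sin δ cos θ = (0.6354)(0.9930) + (0.7722)(0.1181)(-0.9078) = 0.5482, so φ₂ = 33.24°.
Δλ = atan2(sin θ sin δ cos φ₁, cos δ − sin φ₁ sin φ₂) = atan2(0.0382, 0.6447) = 3.395°.
λ₂ = 117.840° + 3.395° = 121.24°.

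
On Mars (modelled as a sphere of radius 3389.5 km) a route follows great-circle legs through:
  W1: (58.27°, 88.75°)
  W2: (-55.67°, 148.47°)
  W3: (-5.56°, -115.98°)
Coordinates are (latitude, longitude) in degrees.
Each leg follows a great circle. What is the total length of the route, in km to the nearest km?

12547 km

Leg W1→W2: central angle 2.1565 rad, distance 7309.6 km.
Leg W2→W3: central angle 1.5451 rad, distance 5237.0 km.
Total: 7309.6 + 5237.0 ≈ 12547 km.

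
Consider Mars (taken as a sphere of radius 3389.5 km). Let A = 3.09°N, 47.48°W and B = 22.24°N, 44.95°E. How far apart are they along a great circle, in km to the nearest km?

With latitudes φ₁ = 3.090°, φ₂ = 22.240° and longitude difference Δλ = 92.430°:
cos c = sin φ₁ sin φ₂ + cos φ₁ cos φ₂ cos Δλ = (0.0539)(0.3785) + (0.9985)(0.9256)(-0.0424) = -0.01879,
so c = arccos(-0.01879) = 1.58958 rad.
Distance = R·c = 3389.5 × 1.5896 ≈ 5388 km.

5388 km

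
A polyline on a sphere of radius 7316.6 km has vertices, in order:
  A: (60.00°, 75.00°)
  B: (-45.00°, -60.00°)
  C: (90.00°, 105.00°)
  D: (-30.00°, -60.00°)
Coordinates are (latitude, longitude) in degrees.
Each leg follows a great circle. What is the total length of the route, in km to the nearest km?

51665 km

Leg A→B: central angle 2.6107 rad, distance 19101.7 km.
Leg B→C: central angle 2.3562 rad, distance 17239.3 km.
Leg C→D: central angle 2.0944 rad, distance 15323.9 km.
Total: 19101.7 + 17239.3 + 15323.9 ≈ 51665 km.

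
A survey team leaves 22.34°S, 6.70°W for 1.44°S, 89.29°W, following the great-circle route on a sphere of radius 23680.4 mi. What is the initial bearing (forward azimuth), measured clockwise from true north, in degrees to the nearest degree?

271°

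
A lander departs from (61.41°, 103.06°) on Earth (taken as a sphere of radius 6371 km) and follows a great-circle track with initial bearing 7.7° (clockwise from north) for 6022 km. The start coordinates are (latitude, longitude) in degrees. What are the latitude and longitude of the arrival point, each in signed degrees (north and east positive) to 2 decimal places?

63.97°, -91.27°

Angular distance δ = d/R = 6022/6371 = 0.94522 rad; initial bearing θ = 0.1344 rad.
sin φ₂ = sin φ₁ cos δ + cos φ₁ sin δ cos θ = (0.8781)(0.5856) + (0.4785)(0.8106)(0.9910) = 0.8986, so φ₂ = 63.97°.
Δλ = atan2(sin θ sin δ cos φ₁, cos δ − sin φ₁ sin φ₂) = atan2(0.0520, -0.2035) = 165.669°.
λ₂ = 103.060° + 165.669° = 268.73° → -91.27° after wrapping to (−180°, 180°].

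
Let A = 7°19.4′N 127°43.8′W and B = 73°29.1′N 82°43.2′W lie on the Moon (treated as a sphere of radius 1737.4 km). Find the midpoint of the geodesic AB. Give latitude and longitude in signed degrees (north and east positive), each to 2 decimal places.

41.92°, -118.16°

Central angle δ = 1.2434 rad. Interpolating on the sphere with fraction f = 0.5:
P = [sin((1−f)δ)·A + sin(fδ)·B] / sin δ = 0.6151·A + 0.6151·B in Cartesian coordinates,
giving P = (-0.3512, -0.6560, 0.6681), i.e. latitude 41.92°, longitude -118.16°.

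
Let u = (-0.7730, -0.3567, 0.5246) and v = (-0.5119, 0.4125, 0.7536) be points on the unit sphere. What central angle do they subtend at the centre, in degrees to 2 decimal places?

49.92°

u·v = 0.6439; |u| = 1.0000, |v| = 1.0001.
cos θ = (u·v)/(|u||v|) = 0.6439, so θ = 49.92°.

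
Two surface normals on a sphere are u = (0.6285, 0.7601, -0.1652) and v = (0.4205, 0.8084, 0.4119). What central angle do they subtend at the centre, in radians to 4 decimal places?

u·v = 0.8107; |u| = 1.0000, |v| = 1.0000.
cos θ = (u·v)/(|u||v|) = 0.8107, so θ = 0.6255 rad.

0.6255 rad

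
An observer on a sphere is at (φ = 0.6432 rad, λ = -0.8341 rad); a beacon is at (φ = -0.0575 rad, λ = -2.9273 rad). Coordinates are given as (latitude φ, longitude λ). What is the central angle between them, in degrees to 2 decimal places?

In radians: φ₁ = 0.6432, φ₂ = -0.0575, Δλ = -119.932° = -2.0932 rad.
Haversine: a = sin²(Δφ/2) + cos φ₁ cos φ₂ sin²(Δλ/2) = 0.1178 + (0.8002)(0.9983)(0.7495) = 0.71653.
Central angle c = 2·arcsin(√a) = 2.01869 rad.
So the angular separation is 115.66°.

115.66°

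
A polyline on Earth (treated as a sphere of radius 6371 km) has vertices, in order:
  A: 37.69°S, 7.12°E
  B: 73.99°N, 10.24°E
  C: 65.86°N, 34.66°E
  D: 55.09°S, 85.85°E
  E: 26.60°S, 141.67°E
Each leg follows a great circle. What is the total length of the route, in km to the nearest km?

Leg A→B: central angle 1.9495 rad, distance 12420.5 km.
Leg B→C: central angle 0.2010 rad, distance 1280.8 km.
Leg C→D: central angle 2.2164 rad, distance 14120.4 km.
Leg D→E: central angle 0.8571 rad, distance 5460.3 km.
Total: 12420.5 + 1280.8 + 14120.4 + 5460.3 ≈ 33282 km.

33282 km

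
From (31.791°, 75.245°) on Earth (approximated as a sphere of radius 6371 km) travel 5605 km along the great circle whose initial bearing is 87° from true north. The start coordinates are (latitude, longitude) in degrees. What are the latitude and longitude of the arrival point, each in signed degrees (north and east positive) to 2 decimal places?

Angular distance δ = d/R = 5605/6371 = 0.87977 rad; initial bearing θ = 1.5184 rad.
sin φ₂ = sin φ₁ cos δ + cos φ₁ sin δ cos θ = (0.5268)(0.6373) + (0.8500)(0.7706)(0.0523) = 0.3700, so φ₂ = 21.72°.
Δλ = atan2(sin θ sin δ cos φ₁, cos δ − sin φ₁ sin φ₂) = atan2(0.6541, 0.4424) = 55.928°.
λ₂ = 75.245° + 55.928° = 131.17°.

21.72°, 131.17°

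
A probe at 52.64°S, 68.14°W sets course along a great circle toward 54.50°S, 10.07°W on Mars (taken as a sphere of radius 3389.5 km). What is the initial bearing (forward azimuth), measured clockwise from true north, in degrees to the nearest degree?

117°

Δλ = 58.070° = 1.0135 rad.
y = sin Δλ · cos φ₂ = (0.8487)(0.5807) = 0.4928
x = cos φ₁ sin φ₂ − sin φ₁ cos φ₂ cos Δλ = (0.6068)(-0.8141) − (-0.7948)(0.5807)(0.5289) = -0.2499
θ = atan2(y, x) = 116.89°, so the bearing is 117°.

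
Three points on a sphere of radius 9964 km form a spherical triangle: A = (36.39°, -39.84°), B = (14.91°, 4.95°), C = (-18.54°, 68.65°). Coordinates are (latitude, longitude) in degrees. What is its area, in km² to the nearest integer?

15719940 km²

Side lengths (central angles): a = 1.2407, b = 2.0161, c = 0.7888 rad; semiperimeter s = 2.0228.
By l'Huilier's theorem, tan(E/4) = √[tan(s/2) tan((s−a)/2) tan((s−b)/2) tan((s−c)/2)], giving spherical excess E = 0.1583 rad.
Area = E·R² = 0.1583 × (9964)² ≈ 15719940 km².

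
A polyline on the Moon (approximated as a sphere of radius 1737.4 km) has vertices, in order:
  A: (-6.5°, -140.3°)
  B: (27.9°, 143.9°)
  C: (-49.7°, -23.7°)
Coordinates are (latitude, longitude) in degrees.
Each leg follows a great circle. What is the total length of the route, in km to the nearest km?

7183 km

Leg A→B: central angle 1.4076 rad, distance 2445.6 km.
Leg B→C: central angle 2.7267 rad, distance 4737.3 km.
Total: 2445.6 + 4737.3 ≈ 7183 km.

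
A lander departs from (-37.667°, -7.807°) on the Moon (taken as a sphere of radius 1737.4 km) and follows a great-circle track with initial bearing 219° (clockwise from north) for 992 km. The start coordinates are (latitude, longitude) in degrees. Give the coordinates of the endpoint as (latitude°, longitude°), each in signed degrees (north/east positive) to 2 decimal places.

-57.84°, -47.53°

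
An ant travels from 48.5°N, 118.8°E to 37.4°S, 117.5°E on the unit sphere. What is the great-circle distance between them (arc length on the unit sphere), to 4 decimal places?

With latitudes φ₁ = 48.500°, φ₂ = -37.400° and longitude difference Δλ = -1.300°:
Haversine: a = sin²(Δφ/2) + cos φ₁ cos φ₂ sin²(Δλ/2) = 0.4643 + (0.6626)(0.7944)(0.0001) = 0.46432.
Central angle c = 2·arcsin(√a) = 1.49937 rad.
On the unit sphere the arc length equals the central angle: 1.4994.

1.4994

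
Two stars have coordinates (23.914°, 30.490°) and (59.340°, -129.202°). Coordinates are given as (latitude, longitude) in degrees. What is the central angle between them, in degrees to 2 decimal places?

95.08°

Let φ₁ = 0.4174 rad, φ₂ = 1.0357 rad, and Δλ = -2.7872 rad.
cos c = sin φ₁ sin φ₂ + cos φ₁ cos φ₂ cos Δλ = (0.4054)(0.8602) + (0.9142)(0.5099)(-0.9378) = -0.08849,
so c = arccos(-0.08849) = 1.65940 rad.
So the angular separation is 95.08°.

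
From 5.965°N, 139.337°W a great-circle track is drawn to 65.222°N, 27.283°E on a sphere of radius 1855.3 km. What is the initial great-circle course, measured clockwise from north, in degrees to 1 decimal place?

Δλ = 166.620° = 2.9081 rad.
y = sin Δλ · cos φ₂ = (0.2314)(0.4191) = 0.0970
x = cos φ₁ sin φ₂ − sin φ₁ cos φ₂ cos Δλ = (0.9946)(0.9079) − (0.1039)(0.4191)(-0.9729) = 0.9454
θ = atan2(y, x) = 5.86°, so the bearing is 5.9°.

5.9°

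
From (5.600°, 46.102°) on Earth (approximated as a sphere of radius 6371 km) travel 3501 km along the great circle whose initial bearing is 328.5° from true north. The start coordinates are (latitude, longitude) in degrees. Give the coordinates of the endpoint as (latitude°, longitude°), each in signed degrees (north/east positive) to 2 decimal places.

31.76°, 27.38°

Angular distance δ = d/R = 3501/6371 = 0.54952 rad; initial bearing θ = 5.7334 rad.
sin φ₂ = sin φ₁ cos δ + cos φ₁ sin δ cos θ = (0.0976)(0.8528) + (0.9952)(0.5223)(0.8526) = 0.5264, so φ₂ = 31.76°.
Δλ = atan2(sin θ sin δ cos φ₁, cos δ − sin φ₁ sin φ₂) = atan2(-0.2716, 0.8014) = -18.721°.
λ₂ = 46.102° − 18.721° = 27.38°.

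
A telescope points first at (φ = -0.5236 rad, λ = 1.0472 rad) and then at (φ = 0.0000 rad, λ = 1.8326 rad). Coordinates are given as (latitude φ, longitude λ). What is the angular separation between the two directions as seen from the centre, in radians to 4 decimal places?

0.9117 rad

Let φ₁ = -0.5236 rad, φ₂ = 0.0000 rad, and Δλ = 0.7854 rad.
Haversine: a = sin²(Δφ/2) + cos φ₁ cos φ₂ sin²(Δλ/2) = 0.0670 + (0.8660)(1.0000)(0.1464) = 0.19381.
Central angle c = 2·arcsin(√a) = 0.91174 rad.
So the angular separation is 0.9117 rad.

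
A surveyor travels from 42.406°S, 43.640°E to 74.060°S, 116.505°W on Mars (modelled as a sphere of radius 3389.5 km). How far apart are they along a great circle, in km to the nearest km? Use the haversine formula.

3713 km

Let φ₁ = -0.7401 rad, φ₂ = -1.2926 rad, and Δλ = -2.7951 rad.
Haversine: a = sin²(Δφ/2) + cos φ₁ cos φ₂ sin²(Δλ/2) = 0.0744 + (0.7384)(0.2746)(0.9703) = 0.27114.
Central angle c = 2·arcsin(√a) = 1.09537 rad.
Distance = R·c = 3389.5 × 1.0954 ≈ 3713 km.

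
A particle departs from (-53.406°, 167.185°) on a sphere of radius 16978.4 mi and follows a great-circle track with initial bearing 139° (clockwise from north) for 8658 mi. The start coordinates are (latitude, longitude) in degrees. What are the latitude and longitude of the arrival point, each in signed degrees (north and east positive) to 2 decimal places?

Angular distance δ = d/R = 8658/16978.4 = 0.50994 rad; initial bearing θ = 2.4260 rad.
sin φ₂ = sin φ₁ cos δ + cos φ₁ sin δ cos θ = (-0.8029)(0.8728) + (0.5961)(0.4881)(-0.7547) = -0.9203, so φ₂ = -66.98°.
Δλ = atan2(sin θ sin δ cos φ₁, cos δ − sin φ₁ sin φ₂) = atan2(0.1909, 0.1338) = 54.966°.
λ₂ = 167.185° + 54.966° = 222.15° → -137.85° after wrapping to (−180°, 180°].

-66.98°, -137.85°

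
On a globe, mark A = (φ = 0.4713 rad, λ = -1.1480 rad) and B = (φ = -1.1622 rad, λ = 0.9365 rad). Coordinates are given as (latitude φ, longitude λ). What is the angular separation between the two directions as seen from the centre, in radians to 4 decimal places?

2.2026 rad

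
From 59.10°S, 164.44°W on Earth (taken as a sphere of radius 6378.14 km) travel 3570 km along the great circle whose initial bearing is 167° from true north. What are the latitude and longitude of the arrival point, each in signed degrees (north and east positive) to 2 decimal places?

Angular distance δ = d/R = 3570/6378.14 = 0.55972 rad; initial bearing θ = 2.9147 rad.
sin φ₂ = sin φ₁ cos δ + cos φ₁ sin δ cos θ = (-0.8581)(0.8474) + (0.5135)(0.5310)(-0.9744) = -0.9928, so φ₂ = -83.12°.
Δλ = atan2(sin θ sin δ cos φ₁, cos δ − sin φ₁ sin φ₂) = atan2(0.0613, -0.0045) = 94.185°.
λ₂ = -164.440° + 94.185° = -70.26°.

-83.12°, -70.26°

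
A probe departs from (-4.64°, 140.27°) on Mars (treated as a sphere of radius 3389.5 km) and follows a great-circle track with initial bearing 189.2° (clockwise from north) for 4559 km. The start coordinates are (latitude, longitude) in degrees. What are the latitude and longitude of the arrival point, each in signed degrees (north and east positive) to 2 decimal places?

-77.70°, 93.27°

Angular distance δ = d/R = 4559/3389.5 = 1.34504 rad; initial bearing θ = 3.3022 rad.
sin φ₂ = sin φ₁ cos δ + cos φ₁ sin δ cos θ = (-0.0809)(0.2238) + (0.9967)(0.9746)(-0.9871) = -0.9770, so φ₂ = -77.70°.
Δλ = atan2(sin θ sin δ cos φ₁, cos δ − sin φ₁ sin φ₂) = atan2(-0.1553, 0.1448) = -47.004°.
λ₂ = 140.270° − 47.004° = 93.27°.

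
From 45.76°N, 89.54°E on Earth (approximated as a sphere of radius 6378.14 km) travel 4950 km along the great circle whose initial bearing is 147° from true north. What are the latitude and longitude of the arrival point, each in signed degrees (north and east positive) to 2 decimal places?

5.82°, 112.09°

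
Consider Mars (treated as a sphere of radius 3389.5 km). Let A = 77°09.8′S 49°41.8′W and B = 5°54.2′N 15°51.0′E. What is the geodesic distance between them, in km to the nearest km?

5354 km

Let φ₁ = -1.3468 rad, φ₂ = 0.1030 rad, and Δλ = 1.1440 rad.
cos c = sin φ₁ sin φ₂ + cos φ₁ cos φ₂ cos Δλ = (-0.9750)(0.1029) + (0.2222)(0.9947)(0.4140) = -0.00880,
so c = arccos(-0.00880) = 1.57960 rad.
Distance = R·c = 3389.5 × 1.5796 ≈ 5354 km.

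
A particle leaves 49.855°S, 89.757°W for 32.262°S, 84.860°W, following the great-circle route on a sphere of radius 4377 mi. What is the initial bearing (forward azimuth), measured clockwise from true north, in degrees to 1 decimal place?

13.5°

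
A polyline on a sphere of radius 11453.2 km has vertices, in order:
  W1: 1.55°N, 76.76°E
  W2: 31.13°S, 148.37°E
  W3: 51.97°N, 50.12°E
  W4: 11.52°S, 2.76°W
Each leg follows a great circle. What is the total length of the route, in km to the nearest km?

Leg W1→W2: central angle 1.3119 rad, distance 15026.0 km.
Leg W2→W3: central angle 2.0748 rad, distance 23762.5 km.
Leg W3→W4: central angle 1.3623 rad, distance 15602.6 km.
Total: 15026.0 + 23762.5 + 15602.6 ≈ 54391 km.

54391 km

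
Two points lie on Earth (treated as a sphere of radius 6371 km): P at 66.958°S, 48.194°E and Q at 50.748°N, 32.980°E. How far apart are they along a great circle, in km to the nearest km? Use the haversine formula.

Let φ₁ = -1.1686 rad, φ₂ = 0.8857 rad, and Δλ = -0.2655 rad.
Haversine: a = sin²(Δφ/2) + cos φ₁ cos φ₂ sin²(Δλ/2) = 0.7325 + (0.3914)(0.6327)(0.0175) = 0.73681.
Central angle c = 2·arcsin(√a) = 2.06419 rad.
Distance = R·c = 6371 × 2.0642 ≈ 13151 km.

13151 km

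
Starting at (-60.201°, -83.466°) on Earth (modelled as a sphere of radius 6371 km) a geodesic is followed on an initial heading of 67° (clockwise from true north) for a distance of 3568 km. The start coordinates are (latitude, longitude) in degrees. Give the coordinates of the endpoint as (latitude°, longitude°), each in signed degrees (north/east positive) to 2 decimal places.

Angular distance δ = d/R = 3568/6371 = 0.56004 rad; initial bearing θ = 1.1694 rad.
sin φ₂ = sin φ₁ cos δ + cos φ₁ sin δ cos θ = (-0.8678)(0.8472) + (0.4970)(0.5312)(0.3907) = -0.6321, so φ₂ = -39.20°.
Δλ = atan2(sin θ sin δ cos φ₁, cos δ − sin φ₁ sin φ₂) = atan2(0.2430, 0.2988) = 39.125°.
λ₂ = -83.466° + 39.125° = -44.34°.

-39.20°, -44.34°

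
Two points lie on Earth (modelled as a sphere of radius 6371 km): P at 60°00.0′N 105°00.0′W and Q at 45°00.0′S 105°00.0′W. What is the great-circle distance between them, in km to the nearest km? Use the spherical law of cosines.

In radians: φ₁ = 1.0472, φ₂ = -0.7854, Δλ = 0.000° = 0.0000 rad.
cos c = sin φ₁ sin φ₂ + cos φ₁ cos φ₂ cos Δλ = (0.8660)(-0.7071) + (0.5000)(0.7071)(1.0000) = -0.25882,
so c = arccos(-0.25882) = 1.83260 rad.
Distance = R·c = 6371 × 1.8326 ≈ 11675 km.

11675 km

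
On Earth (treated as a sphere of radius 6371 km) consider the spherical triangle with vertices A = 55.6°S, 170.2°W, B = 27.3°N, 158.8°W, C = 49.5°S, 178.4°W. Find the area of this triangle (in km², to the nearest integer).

3820365 km²

Side lengths (central angles): a = 1.3746, b = 0.1373, c = 1.4569 rad; semiperimeter s = 1.4844.
By l'Huilier's theorem, tan(E/4) = √[tan(s/2) tan((s−a)/2) tan((s−b)/2) tan((s−c)/2)], giving spherical excess E = 0.0941 rad.
Area = E·R² = 0.0941 × (6371)² ≈ 3820365 km².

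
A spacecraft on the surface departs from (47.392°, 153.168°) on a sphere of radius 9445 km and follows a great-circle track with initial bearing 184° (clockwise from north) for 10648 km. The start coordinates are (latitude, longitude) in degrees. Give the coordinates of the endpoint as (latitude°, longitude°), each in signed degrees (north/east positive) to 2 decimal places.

Angular distance δ = d/R = 10648/9445 = 1.12737 rad; initial bearing θ = 3.2114 rad.
sin φ₂ = sin φ₁ cos δ + cos φ₁ sin δ cos θ = (0.7360)(0.4290) + (0.6770)(0.9033)(-0.9976) = -0.2942, so φ₂ = -17.11°.
Δλ = atan2(sin θ sin δ cos φ₁, cos δ − sin φ₁ sin φ₂) = atan2(-0.0427, 0.6456) = -3.780°.
λ₂ = 153.168° − 3.780° = 149.39°.

-17.11°, 149.39°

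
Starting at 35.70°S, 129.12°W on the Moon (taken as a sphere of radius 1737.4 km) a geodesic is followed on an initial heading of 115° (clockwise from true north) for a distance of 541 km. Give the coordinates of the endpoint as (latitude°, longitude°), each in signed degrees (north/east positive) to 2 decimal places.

-41.35°, -107.41°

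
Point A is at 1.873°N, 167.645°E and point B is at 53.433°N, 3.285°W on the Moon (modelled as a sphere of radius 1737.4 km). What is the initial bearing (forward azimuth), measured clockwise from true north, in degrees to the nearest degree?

353°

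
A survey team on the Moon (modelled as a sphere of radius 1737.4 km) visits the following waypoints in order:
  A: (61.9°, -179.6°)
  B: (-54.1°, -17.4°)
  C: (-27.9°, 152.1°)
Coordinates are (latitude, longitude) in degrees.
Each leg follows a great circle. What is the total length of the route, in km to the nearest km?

8046 km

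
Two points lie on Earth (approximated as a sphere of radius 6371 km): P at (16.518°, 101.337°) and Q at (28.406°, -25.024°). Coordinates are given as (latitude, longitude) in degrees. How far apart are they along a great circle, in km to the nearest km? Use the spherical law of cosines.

12386 km

In radians: φ₁ = 0.2883, φ₂ = 0.4958, Δλ = -126.361° = -2.2054 rad.
cos c = sin φ₁ sin φ₂ + cos φ₁ cos φ₂ cos Δλ = (0.2843)(0.4757) + (0.9587)(0.8796)(-0.5929) = -0.36471,
so c = arccos(-0.36471) = 1.94412 rad.
Distance = R·c = 6371 × 1.9441 ≈ 12386 km.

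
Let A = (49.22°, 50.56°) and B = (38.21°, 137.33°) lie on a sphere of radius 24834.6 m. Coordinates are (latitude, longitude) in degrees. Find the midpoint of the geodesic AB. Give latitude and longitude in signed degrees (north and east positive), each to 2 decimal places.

Central angle δ = 1.0503 rad. Interpolating on the sphere with fraction f = 0.5:
P = [sin((1−f)δ)·A + sin(fδ)·B] / sin δ = 0.5779·A + 0.5779·B in Cartesian coordinates,
giving P = (-0.0941, 0.5992, 0.7950), i.e. latitude 52.66°, longitude 98.92°.

52.66°, 98.92°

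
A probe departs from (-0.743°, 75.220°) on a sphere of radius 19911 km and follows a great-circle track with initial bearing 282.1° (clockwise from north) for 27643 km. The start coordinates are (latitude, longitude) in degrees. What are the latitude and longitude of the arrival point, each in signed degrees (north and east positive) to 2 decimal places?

Angular distance δ = d/R = 27643/19911 = 1.38833 rad; initial bearing θ = 4.9236 rad.
sin φ₂ = sin φ₁ cos δ + cos φ₁ sin δ cos θ = (-0.0130)(0.1815) + (0.9999)(0.9834)(0.2096) = 0.2038, so φ₂ = 11.76°.
Δλ = atan2(sin θ sin δ cos φ₁, cos δ − sin φ₁ sin φ₂) = atan2(-0.9615, 0.1841) = -79.160°.
λ₂ = 75.220° − 79.160° = -3.94°.

11.76°, -3.94°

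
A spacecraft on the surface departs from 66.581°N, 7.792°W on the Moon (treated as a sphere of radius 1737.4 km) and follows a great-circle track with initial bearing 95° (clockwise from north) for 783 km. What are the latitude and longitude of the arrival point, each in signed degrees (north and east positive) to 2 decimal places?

Angular distance δ = d/R = 783/1737.4 = 0.45067 rad; initial bearing θ = 1.6581 rad.
sin φ₂ = sin φ₁ cos δ + cos φ₁ sin δ cos θ = (0.9176)(0.9002) + (0.3975)(0.4356)(-0.0872) = 0.8109, so φ₂ = 54.19°.
Δλ = atan2(sin θ sin δ cos φ₁, cos δ − sin φ₁ sin φ₂) = atan2(0.1725, 0.1560) = 47.861°.
λ₂ = -7.792° + 47.861° = 40.07°.

54.19°, 40.07°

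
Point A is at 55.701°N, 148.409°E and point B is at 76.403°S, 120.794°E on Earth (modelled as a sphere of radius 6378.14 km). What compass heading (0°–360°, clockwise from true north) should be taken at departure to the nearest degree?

Δλ = -27.615° = -0.4820 rad.
y = sin Δλ · cos φ₂ = (-0.4635)(0.2351) = -0.1090
x = cos φ₁ sin φ₂ − sin φ₁ cos φ₂ cos Δλ = (0.5635)(-0.9720) − (0.8261)(0.2351)(0.8861) = -0.7198
θ = atan2(y, x) = -171.39°; adding 360° gives 189°.

189°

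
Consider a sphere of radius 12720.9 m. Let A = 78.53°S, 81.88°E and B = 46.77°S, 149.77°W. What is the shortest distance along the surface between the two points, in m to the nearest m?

11319 m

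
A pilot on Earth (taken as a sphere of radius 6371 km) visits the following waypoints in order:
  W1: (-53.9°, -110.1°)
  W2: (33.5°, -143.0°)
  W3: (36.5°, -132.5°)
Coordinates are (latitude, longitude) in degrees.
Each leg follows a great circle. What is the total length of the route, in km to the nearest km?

11233 km

Leg W1→W2: central angle 1.6042 rad, distance 10220.6 km.
Leg W2→W3: central angle 0.1589 rad, distance 1012.2 km.
Total: 10220.6 + 1012.2 ≈ 11233 km.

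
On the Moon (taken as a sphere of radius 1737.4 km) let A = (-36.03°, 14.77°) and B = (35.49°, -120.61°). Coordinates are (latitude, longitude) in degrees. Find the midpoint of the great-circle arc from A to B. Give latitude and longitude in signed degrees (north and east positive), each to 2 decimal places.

-0.71°, -53.39°

The central angle between A and B is δ = 2.5152 rad.
With f = 0.5, the slerp weights are sin((1−f)δ)/sin δ = 1.6230 and sin(fδ)/sin δ = 1.6230.
Weighted sum of the unit vectors: (1.6230)·(0.7820,0.2062,-0.5882) + (1.6230)·(-0.4146,-0.7008,0.5806) = (0.5963, -0.8027, -0.0124).
Converting back: φ = atan2(z, √(x²+y²)) = -0.71°, λ = atan2(y, x) = -53.39°.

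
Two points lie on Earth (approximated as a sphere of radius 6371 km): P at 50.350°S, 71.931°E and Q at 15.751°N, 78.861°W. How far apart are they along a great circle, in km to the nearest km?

With latitudes φ₁ = -50.350°, φ₂ = 15.751° and longitude difference Δλ = -150.792°:
cos c = sin φ₁ sin φ₂ + cos φ₁ cos φ₂ cos Δλ = (-0.7700)(0.2715) + (0.6381)(0.9625)(-0.8729) = -0.74506,
so c = arccos(-0.74506) = 2.41142 rad.
Distance = R·c = 6371 × 2.4114 ≈ 15363 km.

15363 km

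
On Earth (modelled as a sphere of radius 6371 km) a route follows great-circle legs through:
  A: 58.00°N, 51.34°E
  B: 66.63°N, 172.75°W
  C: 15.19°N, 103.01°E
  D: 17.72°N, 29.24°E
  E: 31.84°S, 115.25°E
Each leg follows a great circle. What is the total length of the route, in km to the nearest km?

Leg A→B: central angle 0.8925 rad, distance 5685.9 km.
Leg B→C: central angle 1.2881 rad, distance 8206.5 km.
Leg C→D: central angle 1.2274 rad, distance 7819.8 km.
Leg D→E: central angle 1.6752 rad, distance 10673.0 km.
Total: 5685.9 + 8206.5 + 7819.8 + 10673.0 ≈ 32385 km.

32385 km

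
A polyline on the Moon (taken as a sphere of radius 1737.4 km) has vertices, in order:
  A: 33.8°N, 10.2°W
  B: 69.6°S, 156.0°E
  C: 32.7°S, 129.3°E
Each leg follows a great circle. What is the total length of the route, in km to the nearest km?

Leg A→B: central angle 2.5026 rad, distance 4348.0 km.
Leg B→C: central angle 0.6944 rad, distance 1206.5 km.
Total: 4348.0 + 1206.5 ≈ 5555 km.

5555 km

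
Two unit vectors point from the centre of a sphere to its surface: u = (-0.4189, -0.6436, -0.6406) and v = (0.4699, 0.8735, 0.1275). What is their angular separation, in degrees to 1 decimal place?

u·v = -0.8407; |u| = 1.0000, |v| = 1.0000.
cos θ = (u·v)/(|u||v|) = -0.8406, so θ = 147.2°.

147.2°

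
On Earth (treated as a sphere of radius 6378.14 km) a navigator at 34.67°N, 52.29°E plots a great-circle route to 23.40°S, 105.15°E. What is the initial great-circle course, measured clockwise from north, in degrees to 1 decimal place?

131.3°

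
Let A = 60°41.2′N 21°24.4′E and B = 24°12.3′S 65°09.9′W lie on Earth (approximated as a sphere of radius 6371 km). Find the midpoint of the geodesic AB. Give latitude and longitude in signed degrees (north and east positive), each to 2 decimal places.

23.53°, -37.73°

The central angle between A and B is δ = 1.9079 rad.
With f = 0.5, the slerp weights are sin((1−f)δ)/sin δ = 0.8644 and sin(fδ)/sin δ = 0.8644.
Weighted sum of the unit vectors: (0.8644)·(0.4558,0.1787,0.8720) + (0.8644)·(0.3831,-0.8277,-0.4100) = (0.7251, -0.5610, 0.3993).
Converting back: φ = atan2(z, √(x²+y²)) = 23.53°, λ = atan2(y, x) = -37.73°.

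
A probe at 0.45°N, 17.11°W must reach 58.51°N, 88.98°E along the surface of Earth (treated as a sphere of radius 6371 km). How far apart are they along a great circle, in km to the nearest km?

10890 km

Let φ₁ = 0.0079 rad, φ₂ = 1.0212 rad, and Δλ = 1.8516 rad.
Haversine: a = sin²(Δφ/2) + cos φ₁ cos φ₂ sin²(Δλ/2) = 0.2355 + (1.0000)(0.5223)(0.6386) = 0.56903.
Central angle c = 2·arcsin(√a) = 1.70930 rad.
Distance = R·c = 6371 × 1.7093 ≈ 10890 km.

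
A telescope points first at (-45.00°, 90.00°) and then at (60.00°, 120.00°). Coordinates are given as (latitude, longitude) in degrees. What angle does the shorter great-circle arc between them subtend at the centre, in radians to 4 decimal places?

With latitudes φ₁ = -45.000°, φ₂ = 60.000° and longitude difference Δλ = 30.000°:
cos c = sin φ₁ sin φ₂ + cos φ₁ cos φ₂ cos Δλ = (-0.7071)(0.8660) + (0.7071)(0.5000)(0.8660) = -0.30619,
so c = arccos(-0.30619) = 1.88198 rad.
So the angular separation is 1.8820 rad.

1.8820 rad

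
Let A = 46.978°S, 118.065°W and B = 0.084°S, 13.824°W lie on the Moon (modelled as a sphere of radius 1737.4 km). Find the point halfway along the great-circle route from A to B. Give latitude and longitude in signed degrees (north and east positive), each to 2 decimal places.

The central angle between A and B is δ = 1.7383 rad.
With f = 0.5, the slerp weights are sin((1−f)δ)/sin δ = 0.7746 and sin(fδ)/sin δ = 0.7746.
Weighted sum of the unit vectors: (0.7746)·(-0.3210,-0.6021,-0.7311) + (0.7746)·(0.9710,-0.2389,-0.0015) = (0.5035, -0.6515, -0.5675).
Converting back: φ = atan2(z, √(x²+y²)) = -34.57°, λ = atan2(y, x) = -52.30°.

-34.57°, -52.30°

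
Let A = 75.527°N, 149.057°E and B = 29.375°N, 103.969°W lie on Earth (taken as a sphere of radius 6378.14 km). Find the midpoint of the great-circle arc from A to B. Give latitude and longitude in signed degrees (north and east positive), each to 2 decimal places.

60.26°, -120.64°

Central angle δ = 1.1468 rad. Interpolating on the sphere with fraction f = 0.5:
P = [sin((1−f)δ)·A + sin(fδ)·B] / sin δ = 0.5952·A + 0.5952·B in Cartesian coordinates,
giving P = (-0.2528, -0.4268, 0.8683), i.e. latitude 60.26°, longitude -120.64°.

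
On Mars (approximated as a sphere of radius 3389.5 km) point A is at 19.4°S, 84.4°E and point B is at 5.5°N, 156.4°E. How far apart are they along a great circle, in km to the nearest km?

4439 km

With latitudes φ₁ = -19.400°, φ₂ = 5.500° and longitude difference Δλ = 72.000°:
cos c = sin φ₁ sin φ₂ + cos φ₁ cos φ₂ cos Δλ = (-0.3322)(0.0958) + (0.9432)(0.9954)(0.3090) = 0.25829,
so c = arccos(0.25829) = 1.30954 rad.
Distance = R·c = 3389.5 × 1.3095 ≈ 4439 km.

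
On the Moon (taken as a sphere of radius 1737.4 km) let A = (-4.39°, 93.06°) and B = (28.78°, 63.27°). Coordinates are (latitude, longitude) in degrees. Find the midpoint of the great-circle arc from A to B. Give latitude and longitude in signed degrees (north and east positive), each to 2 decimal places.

12.60°, 79.15°

The central angle between A and B is δ = 0.7647 rad.
With f = 0.5, the slerp weights are sin((1−f)δ)/sin δ = 0.5389 and sin(fδ)/sin δ = 0.5389.
Weighted sum of the unit vectors: (0.5389)·(-0.0532,0.9956,-0.0765) + (0.5389)·(0.3942,0.7828,0.4814) = (0.1838, 0.9584, 0.2182).
Converting back: φ = atan2(z, √(x²+y²)) = 12.60°, λ = atan2(y, x) = 79.15°.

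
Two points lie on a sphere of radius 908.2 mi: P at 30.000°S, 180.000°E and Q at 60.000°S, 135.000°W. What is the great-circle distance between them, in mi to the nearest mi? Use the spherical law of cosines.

With latitudes φ₁ = -30.000°, φ₂ = -60.000° and longitude difference Δλ = 45.000°:
cos c = sin φ₁ sin φ₂ + cos φ₁ cos φ₂ cos Δλ = (-0.5000)(-0.8660) + (0.8660)(0.5000)(0.7071) = 0.73920,
so c = arccos(0.73920) = 0.73892 rad.
Distance = R·c = 908.2 × 0.7389 ≈ 671 mi.

671 mi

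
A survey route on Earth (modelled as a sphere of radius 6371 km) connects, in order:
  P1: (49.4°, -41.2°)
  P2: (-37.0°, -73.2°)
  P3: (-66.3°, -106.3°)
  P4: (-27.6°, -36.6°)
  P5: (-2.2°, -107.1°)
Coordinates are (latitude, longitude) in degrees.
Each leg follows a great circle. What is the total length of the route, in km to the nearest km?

Leg P1→P2: central angle 1.5870 rad, distance 10110.7 km.
Leg P2→P3: central angle 0.6094 rad, distance 3882.7 km.
Leg P3→P4: central angle 0.9911 rad, distance 6314.0 km.
Leg P4→P5: central angle 1.2520 rad, distance 7976.7 km.
Total: 10110.7 + 3882.7 + 6314.0 + 7976.7 ≈ 28284 km.

28284 km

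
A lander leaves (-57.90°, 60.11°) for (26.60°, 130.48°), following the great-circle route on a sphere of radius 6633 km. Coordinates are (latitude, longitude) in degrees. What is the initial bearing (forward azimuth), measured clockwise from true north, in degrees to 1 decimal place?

With φ₁ = -1.0105, φ₂ = 0.4643, Δλ = 1.2282 rad, the forward-azimuth formula gives
θ = atan2( sin Δλ cos φ₂ , cos φ₁ sin φ₂ − sin φ₁ cos φ₂ cos Δλ ) = atan2(0.8422, 0.4924) = 59.69°.
So the initial bearing is 59.7°.

59.7°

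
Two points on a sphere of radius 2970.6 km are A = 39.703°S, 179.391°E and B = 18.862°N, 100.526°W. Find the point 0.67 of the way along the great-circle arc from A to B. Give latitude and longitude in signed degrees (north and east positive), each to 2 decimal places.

-2.42°, -123.77°

The central angle between A and B is δ = 1.6520 rad.
With f = 0.67, the slerp weights are sin((1−f)δ)/sin δ = 0.5203 and sin(fδ)/sin δ = 0.8973.
Weighted sum of the unit vectors: (0.5203)·(-0.7693,0.0082,-0.6388) + (0.8973)·(-0.1729,-0.9304,0.3233) = (-0.5554, -0.8305, -0.0423).
Converting back: φ = atan2(z, √(x²+y²)) = -2.42°, λ = atan2(y, x) = -123.77°.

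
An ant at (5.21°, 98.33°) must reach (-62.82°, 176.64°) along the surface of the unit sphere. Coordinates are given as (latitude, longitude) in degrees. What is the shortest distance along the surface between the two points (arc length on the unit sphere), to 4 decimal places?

Let φ₁ = 0.0909 rad, φ₂ = -1.0964 rad, and Δλ = 1.3668 rad.
cos c = sin φ₁ sin φ₂ + cos φ₁ cos φ₂ cos Δλ = (0.0908)(-0.8896) + (0.9959)(0.4568)(0.2026) = 0.01139,
so c = arccos(0.01139) = 1.55941 rad.
On the unit sphere the arc length equals the central angle: 1.5594.

1.5594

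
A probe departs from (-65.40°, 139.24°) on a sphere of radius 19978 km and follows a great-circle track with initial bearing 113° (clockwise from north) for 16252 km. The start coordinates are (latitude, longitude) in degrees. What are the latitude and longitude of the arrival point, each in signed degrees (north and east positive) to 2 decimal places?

-47.97°, -133.14°

Angular distance δ = d/R = 16252/19978 = 0.81349 rad; initial bearing θ = 1.9722 rad.
sin φ₂ = sin φ₁ cos δ + cos φ₁ sin δ cos θ = (-0.9092)(0.6870) + (0.4163)(0.7267)(-0.3907) = -0.7428, so φ₂ = -47.97°.
Δλ = atan2(sin θ sin δ cos φ₁, cos δ − sin φ₁ sin φ₂) = atan2(0.2785, 0.0116) = 87.620°.
λ₂ = 139.240° + 87.620° = 226.86° → -133.14° after wrapping to (−180°, 180°].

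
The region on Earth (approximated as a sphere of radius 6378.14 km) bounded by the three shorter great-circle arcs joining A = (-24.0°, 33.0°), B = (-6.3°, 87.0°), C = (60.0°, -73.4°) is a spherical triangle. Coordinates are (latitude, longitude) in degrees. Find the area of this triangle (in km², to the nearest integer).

Side lengths (central angles): a = 2.1691, b = 2.0728, c = 0.9541 rad; semiperimeter s = 2.5980.
By l'Huilier's theorem, tan(E/4) = √[tan(s/2) tan((s−a)/2) tan((s−b)/2) tan((s−c)/2)], giving spherical excess E = 1.7751 rad.
Area = E·R² = 1.7751 × (6378.14)² ≈ 72213201 km².

72213201 km²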